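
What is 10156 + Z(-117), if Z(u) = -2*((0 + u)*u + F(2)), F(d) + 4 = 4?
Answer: -17222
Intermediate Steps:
F(d) = 0 (F(d) = -4 + 4 = 0)
Z(u) = -2*u² (Z(u) = -2*((0 + u)*u + 0) = -2*(u*u + 0) = -2*(u² + 0) = -2*u²)
10156 + Z(-117) = 10156 - 2*(-117)² = 10156 - 2*13689 = 10156 - 27378 = -17222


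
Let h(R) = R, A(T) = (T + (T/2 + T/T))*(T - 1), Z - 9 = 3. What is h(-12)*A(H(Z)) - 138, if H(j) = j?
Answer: -2646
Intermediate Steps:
Z = 12 (Z = 9 + 3 = 12)
A(T) = (1 + 3*T/2)*(-1 + T) (A(T) = (T + (T*(1/2) + 1))*(-1 + T) = (T + (T/2 + 1))*(-1 + T) = (T + (1 + T/2))*(-1 + T) = (1 + 3*T/2)*(-1 + T))
h(-12)*A(H(Z)) - 138 = -12*(-1 - 1/2*12 + (3/2)*12**2) - 138 = -12*(-1 - 6 + (3/2)*144) - 138 = -12*(-1 - 6 + 216) - 138 = -12*209 - 138 = -2508 - 138 = -2646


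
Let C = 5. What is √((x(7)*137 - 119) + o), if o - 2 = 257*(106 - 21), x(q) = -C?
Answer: √21043 ≈ 145.06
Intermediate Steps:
x(q) = -5 (x(q) = -1*5 = -5)
o = 21847 (o = 2 + 257*(106 - 21) = 2 + 257*85 = 2 + 21845 = 21847)
√((x(7)*137 - 119) + o) = √((-5*137 - 119) + 21847) = √((-685 - 119) + 21847) = √(-804 + 21847) = √21043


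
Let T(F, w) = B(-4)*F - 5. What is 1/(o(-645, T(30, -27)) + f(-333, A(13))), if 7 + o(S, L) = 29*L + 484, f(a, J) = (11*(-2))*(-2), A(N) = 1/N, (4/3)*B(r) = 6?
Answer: 1/4291 ≈ 0.00023305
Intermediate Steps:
B(r) = 9/2 (B(r) = (¾)*6 = 9/2)
f(a, J) = 44 (f(a, J) = -22*(-2) = 44)
T(F, w) = -5 + 9*F/2 (T(F, w) = 9*F/2 - 5 = -5 + 9*F/2)
o(S, L) = 477 + 29*L (o(S, L) = -7 + (29*L + 484) = -7 + (484 + 29*L) = 477 + 29*L)
1/(o(-645, T(30, -27)) + f(-333, A(13))) = 1/((477 + 29*(-5 + (9/2)*30)) + 44) = 1/((477 + 29*(-5 + 135)) + 44) = 1/((477 + 29*130) + 44) = 1/((477 + 3770) + 44) = 1/(4247 + 44) = 1/4291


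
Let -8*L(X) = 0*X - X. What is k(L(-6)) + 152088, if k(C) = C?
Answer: 608349/4 ≈ 1.5209e+5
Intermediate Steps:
L(X) = X/8 (L(X) = -(0*X - X)/8 = -(0 - X)/8 = -(-1)*X/8 = X/8)
k(L(-6)) + 152088 = (1/8)*(-6) + 152088 = -3/4 + 152088 = 608349/4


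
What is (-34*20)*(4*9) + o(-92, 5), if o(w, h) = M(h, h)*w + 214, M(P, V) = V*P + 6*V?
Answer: -29326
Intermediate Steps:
M(P, V) = 6*V + P*V (M(P, V) = P*V + 6*V = 6*V + P*V)
o(w, h) = 214 + h*w*(6 + h) (o(w, h) = (h*(6 + h))*w + 214 = h*w*(6 + h) + 214 = 214 + h*w*(6 + h))
(-34*20)*(4*9) + o(-92, 5) = (-34*20)*(4*9) + (214 + 5*(-92)*(6 + 5)) = -680*36 + (214 + 5*(-92)*11) = -24480 + (214 - 5060) = -24480 - 4846 = -29326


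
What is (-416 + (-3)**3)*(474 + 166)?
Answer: -283520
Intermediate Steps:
(-416 + (-3)**3)*(474 + 166) = (-416 - 27)*640 = -443*640 = -283520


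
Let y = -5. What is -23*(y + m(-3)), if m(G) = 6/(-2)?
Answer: 184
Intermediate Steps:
m(G) = -3 (m(G) = 6*(-½) = -3)
-23*(y + m(-3)) = -23*(-5 - 3) = -23*(-8) = 184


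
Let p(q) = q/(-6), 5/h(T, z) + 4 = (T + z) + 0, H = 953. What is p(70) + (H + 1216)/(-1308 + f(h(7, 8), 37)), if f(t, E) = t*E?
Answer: -568682/42609 ≈ -13.347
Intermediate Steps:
h(T, z) = 5/(-4 + T + z) (h(T, z) = 5/(-4 + ((T + z) + 0)) = 5/(-4 + (T + z)) = 5/(-4 + T + z))
f(t, E) = E*t
p(q) = -q/6 (p(q) = q*(-⅙) = -q/6)
p(70) + (H + 1216)/(-1308 + f(h(7, 8), 37)) = -⅙*70 + (953 + 1216)/(-1308 + 37*(5/(-4 + 7 + 8))) = -35/3 + 2169/(-1308 + 37*(5/11)) = -35/3 + 2169/(-1308 + 185/11) = -35/3 + 2169/(-14203/11) = -35/3 + 2169*(-11/14203) = -35/3 - 23859/14203 = -568682/42609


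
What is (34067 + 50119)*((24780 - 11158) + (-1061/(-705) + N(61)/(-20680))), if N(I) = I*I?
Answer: 2371775222727/2068 ≈ 1.1469e+9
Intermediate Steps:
N(I) = I**2
(34067 + 50119)*((24780 - 11158) + (-1061/(-705) + N(61)/(-20680))) = (34067 + 50119)*((24780 - 11158) + (-1061/(-705) + 61**2/(-20680))) = 84186*(13622 + (-1061*(-1/705) + 3721*(-1/20680))) = 84186*(13622 + (1061/705 - 3721/20680)) = 84186*(13622 + 16441/12408) = 84186*(169038217/12408) = 2371775222727/2068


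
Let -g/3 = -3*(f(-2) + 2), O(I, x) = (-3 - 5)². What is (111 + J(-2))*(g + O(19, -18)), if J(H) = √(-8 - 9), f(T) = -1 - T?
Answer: 10101 + 91*I*√17 ≈ 10101.0 + 375.2*I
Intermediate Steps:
O(I, x) = 64 (O(I, x) = (-8)² = 64)
J(H) = I*√17 (J(H) = √(-17) = I*√17)
g = 27 (g = -(-9)*((-1 - 1*(-2)) + 2) = -(-9)*((-1 + 2) + 2) = -(-9)*(1 + 2) = -(-9)*3 = -3*(-9) = 27)
(111 + J(-2))*(g + O(19, -18)) = (111 + I*√17)*(27 + 64) = (111 + I*√17)*91 = 10101 + 91*I*√17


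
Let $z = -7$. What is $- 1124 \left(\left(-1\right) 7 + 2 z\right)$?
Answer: $23604$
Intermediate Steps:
$- 1124 \left(\left(-1\right) 7 + 2 z\right) = - 1124 \left(\left(-1\right) 7 + 2 \left(-7\right)\right) = - 1124 \left(-7 - 14\right) = \left(-1124\right) \left(-21\right) = 23604$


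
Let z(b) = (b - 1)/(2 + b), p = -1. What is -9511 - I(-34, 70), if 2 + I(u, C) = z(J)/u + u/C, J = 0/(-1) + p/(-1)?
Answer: -332798/35 ≈ -9508.5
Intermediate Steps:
J = 1 (J = 0/(-1) - 1/(-1) = 0*(-1) - 1*(-1) = 0 + 1 = 1)
z(b) = (-1 + b)/(2 + b)
I(u, C) = -2 + u/C (I(u, C) = -2 + (((-1 + 1)/(2 + 1))/u + u/C) = -2 + ((0/3)/u + u/C) = -2 + (((⅓)*0)/u + u/C) = -2 + (0/u + u/C) = -2 + (0 + u/C) = -2 + u/C)
-9511 - I(-34, 70) = -9511 - (-2 - 34/70) = -9511 - (-2 - 34*1/70) = -9511 - (-2 - 17/35) = -9511 - 1*(-87/35) = -9511 + 87/35 = -332798/35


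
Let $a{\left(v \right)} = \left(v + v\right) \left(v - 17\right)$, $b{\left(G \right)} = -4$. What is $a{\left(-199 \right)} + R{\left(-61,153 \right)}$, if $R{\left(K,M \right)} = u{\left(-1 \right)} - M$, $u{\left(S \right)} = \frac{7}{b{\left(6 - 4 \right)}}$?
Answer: $\frac{343253}{4} \approx 85813.0$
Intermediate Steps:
$u{\left(S \right)} = - \frac{7}{4}$ ($u{\left(S \right)} = \frac{7}{-4} = 7 \left(- \frac{1}{4}\right) = - \frac{7}{4}$)
$R{\left(K,M \right)} = - \frac{7}{4} - M$
$a{\left(v \right)} = 2 v \left(-17 + v\right)$
$a{\left(-199 \right)} + R{\left(-61,153 \right)} = 2 \left(-199\right) \left(-17 - 199\right) - \frac{619}{4} = 2 \left(-199\right) \left(-216\right) - \frac{619}{4} = 85968 - \frac{619}{4} = \frac{343253}{4}$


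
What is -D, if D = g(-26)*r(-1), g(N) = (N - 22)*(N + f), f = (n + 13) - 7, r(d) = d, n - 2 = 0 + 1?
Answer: 816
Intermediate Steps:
n = 3 (n = 2 + (0 + 1) = 2 + 1 = 3)
f = 9 (f = (3 + 13) - 7 = 16 - 7 = 9)
g(N) = (-22 + N)*(9 + N) (g(N) = (N - 22)*(N + 9) = (-22 + N)*(9 + N))
D = -816 (D = (-198 + (-26)² - 13*(-26))*(-1) = (-198 + 676 + 338)*(-1) = 816*(-1) = -816)
-D = -1*(-816) = 816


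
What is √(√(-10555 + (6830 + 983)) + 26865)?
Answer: √(26865 + I*√2742) ≈ 163.91 + 0.16*I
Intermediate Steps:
√(√(-10555 + (6830 + 983)) + 26865) = √(√(-10555 + 7813) + 26865) = √(√(-2742) + 26865) = √(I*√2742 + 26865) = √(26865 + I*√2742)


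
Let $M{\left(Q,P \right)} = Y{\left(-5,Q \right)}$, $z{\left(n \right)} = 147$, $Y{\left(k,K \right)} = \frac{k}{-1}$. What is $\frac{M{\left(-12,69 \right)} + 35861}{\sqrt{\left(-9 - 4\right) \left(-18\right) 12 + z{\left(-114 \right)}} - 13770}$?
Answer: $- \frac{32924988}{12640663} - \frac{35866 \sqrt{2955}}{189609945} \approx -2.615$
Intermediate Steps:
$Y{\left(k,K \right)} = - k$ ($Y{\left(k,K \right)} = k \left(-1\right) = - k$)
$M{\left(Q,P \right)} = 5$ ($M{\left(Q,P \right)} = \left(-1\right) \left(-5\right) = 5$)
$\frac{M{\left(-12,69 \right)} + 35861}{\sqrt{\left(-9 - 4\right) \left(-18\right) 12 + z{\left(-114 \right)}} - 13770} = \frac{5 + 35861}{\sqrt{\left(-9 - 4\right) \left(-18\right) 12 + 147} - 13770} = \frac{35866}{\sqrt{\left(-13\right) \left(-18\right) 12 + 147} - 13770} = \frac{35866}{\sqrt{234 \cdot 12 + 147} - 13770} = \frac{35866}{\sqrt{2808 + 147} - 13770} = \frac{35866}{\sqrt{2955} - 13770} = \frac{35866}{-13770 + \sqrt{2955}}$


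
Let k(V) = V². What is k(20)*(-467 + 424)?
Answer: -17200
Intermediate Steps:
k(20)*(-467 + 424) = 20²*(-467 + 424) = 400*(-43) = -17200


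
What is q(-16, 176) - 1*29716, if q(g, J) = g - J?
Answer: -29908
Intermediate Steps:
q(-16, 176) - 1*29716 = (-16 - 1*176) - 1*29716 = (-16 - 176) - 29716 = -192 - 29716 = -29908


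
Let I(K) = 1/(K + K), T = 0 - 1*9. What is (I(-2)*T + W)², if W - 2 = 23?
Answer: 11881/16 ≈ 742.56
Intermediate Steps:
T = -9 (T = 0 - 9 = -9)
I(K) = 1/(2*K)
W = 25 (W = 2 + 23 = 25)
(I(-2)*T + W)² = (((½)/(-2))*(-9) + 25)² = (((½)*(-½))*(-9) + 25)² = (-¼*(-9) + 25)² = (9/4 + 25)² = (109/4)² = 11881/16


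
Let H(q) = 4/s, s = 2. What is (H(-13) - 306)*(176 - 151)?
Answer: -7600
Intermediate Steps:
H(q) = 2 (H(q) = 4/2 = 4*(1/2) = 2)
(H(-13) - 306)*(176 - 151) = (2 - 306)*(176 - 151) = -304*25 = -7600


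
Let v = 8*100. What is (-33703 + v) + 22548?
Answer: -10355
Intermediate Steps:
v = 800
(-33703 + v) + 22548 = (-33703 + 800) + 22548 = -32903 + 22548 = -10355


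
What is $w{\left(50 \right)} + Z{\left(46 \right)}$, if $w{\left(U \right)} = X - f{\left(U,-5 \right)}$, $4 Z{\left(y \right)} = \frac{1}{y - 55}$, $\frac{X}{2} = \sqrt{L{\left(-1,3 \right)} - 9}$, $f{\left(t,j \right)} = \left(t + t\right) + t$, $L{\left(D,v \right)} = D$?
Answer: $- \frac{5401}{36} + 2 i \sqrt{10} \approx -150.03 + 6.3246 i$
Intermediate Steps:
$f{\left(t,j \right)} = 3 t$ ($f{\left(t,j \right)} = 2 t + t = 3 t$)
$X = 2 i \sqrt{10}$ ($X = 2 \sqrt{-1 - 9} = 2 \sqrt{-10} = 2 i \sqrt{10} \approx 6.3246 i$)
$Z{\left(y \right)} = \frac{1}{4 \left(-55 + y\right)}$ ($Z{\left(y \right)} = \frac{1}{4 \left(y - 55\right)} = \frac{1}{4 \left(-55 + y\right)}$)
$w{\left(U \right)} = - 3 U + 2 i \sqrt{10}$ ($w{\left(U \right)} = 2 i \sqrt{10} - 3 U = - 3 U + 2 i \sqrt{10}$)
$w{\left(50 \right)} + Z{\left(46 \right)} = \left(\left(-3\right) 50 + 2 i \sqrt{10}\right) + \frac{1}{4 \left(-55 + 46\right)} = \left(-150 + 2 i \sqrt{10}\right) + \frac{1}{4 \left(-9\right)} = \left(-150 + 2 i \sqrt{10}\right) + \frac{1}{4} \left(- \frac{1}{9}\right) = \left(-150 + 2 i \sqrt{10}\right) - \frac{1}{36} = - \frac{5401}{36} + 2 i \sqrt{10}$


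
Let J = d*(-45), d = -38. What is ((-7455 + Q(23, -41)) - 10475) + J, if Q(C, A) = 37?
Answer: -16183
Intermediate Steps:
J = 1710 (J = -38*(-45) = 1710)
((-7455 + Q(23, -41)) - 10475) + J = ((-7455 + 37) - 10475) + 1710 = (-7418 - 10475) + 1710 = -17893 + 1710 = -16183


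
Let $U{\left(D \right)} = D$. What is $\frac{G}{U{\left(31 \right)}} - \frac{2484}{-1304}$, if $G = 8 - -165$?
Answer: $\frac{75649}{10106} \approx 7.4855$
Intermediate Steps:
$G = 173$ ($G = 8 + 165 = 173$)
$\frac{G}{U{\left(31 \right)}} - \frac{2484}{-1304} = \frac{173}{31} - \frac{2484}{-1304} = 173 \cdot \frac{1}{31} - - \frac{621}{326} = \frac{173}{31} + \frac{621}{326} = \frac{75649}{10106}$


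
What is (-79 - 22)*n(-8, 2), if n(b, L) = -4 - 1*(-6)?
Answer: -202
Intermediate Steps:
n(b, L) = 2 (n(b, L) = -4 + 6 = 2)
(-79 - 22)*n(-8, 2) = (-79 - 22)*2 = -101*2 = -202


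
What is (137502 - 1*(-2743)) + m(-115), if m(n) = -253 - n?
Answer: 140107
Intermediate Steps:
(137502 - 1*(-2743)) + m(-115) = (137502 - 1*(-2743)) + (-253 - 1*(-115)) = (137502 + 2743) + (-253 + 115) = 140245 - 138 = 140107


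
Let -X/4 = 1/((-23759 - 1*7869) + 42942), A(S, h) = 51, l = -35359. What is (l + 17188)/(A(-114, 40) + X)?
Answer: -102793347/288505 ≈ -356.30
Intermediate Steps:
X = -2/5657 (X = -4/((-23759 - 1*7869) + 42942) = -4/((-23759 - 7869) + 42942) = -4/(-31628 + 42942) = -4/11314 = -4*1/11314 = -2/5657 ≈ -0.00035354)
(l + 17188)/(A(-114, 40) + X) = (-35359 + 17188)/(51 - 2/5657) = -18171/288505/5657 = -18171*5657/288505 = -102793347/288505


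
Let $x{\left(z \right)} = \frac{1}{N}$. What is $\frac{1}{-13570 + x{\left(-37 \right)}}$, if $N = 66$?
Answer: $- \frac{66}{895619} \approx -7.3692 \cdot 10^{-5}$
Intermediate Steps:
$x{\left(z \right)} = \frac{1}{66}$
$\frac{1}{-13570 + x{\left(-37 \right)}} = \frac{1}{-13570 + \frac{1}{66}} = \frac{1}{- \frac{895619}{66}} = - \frac{66}{895619}$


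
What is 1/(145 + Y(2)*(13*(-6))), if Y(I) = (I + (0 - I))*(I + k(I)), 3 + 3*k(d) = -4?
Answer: 1/145 ≈ 0.0068966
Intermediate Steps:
k(d) = -7/3 (k(d) = -1 + (1/3)*(-4) = -1 - 4/3 = -7/3)
Y(I) = 0 (Y(I) = (I + (0 - I))*(I - 7/3) = (I - I)*(-7/3 + I) = 0*(-7/3 + I) = 0)
1/(145 + Y(2)*(13*(-6))) = 1/(145 + 0*(13*(-6))) = 1/(145 + 0*(-78)) = 1/(145 + 0) = 1/145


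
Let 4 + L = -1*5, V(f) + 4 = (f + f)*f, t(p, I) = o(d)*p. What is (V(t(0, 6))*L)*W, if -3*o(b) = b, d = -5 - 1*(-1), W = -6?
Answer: -216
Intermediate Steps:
d = -4 (d = -5 + 1 = -4)
o(b) = -b/3
t(p, I) = 4*p/3 (t(p, I) = (-1/3*(-4))*p = 4*p/3)
V(f) = -4 + 2*f**2 (V(f) = -4 + (f + f)*f = -4 + (2*f)*f = -4 + 2*f**2)
L = -9 (L = -4 - 1*5 = -4 - 5 = -9)
(V(t(0, 6))*L)*W = ((-4 + 2*((4/3)*0)**2)*(-9))*(-6) = ((-4 + 2*0**2)*(-9))*(-6) = ((-4 + 2*0)*(-9))*(-6) = ((-4 + 0)*(-9))*(-6) = -4*(-9)*(-6) = 36*(-6) = -216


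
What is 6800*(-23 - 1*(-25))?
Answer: 13600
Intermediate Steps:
6800*(-23 - 1*(-25)) = 6800*(-23 + 25) = 6800*2 = 13600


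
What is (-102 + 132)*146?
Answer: 4380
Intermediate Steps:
(-102 + 132)*146 = 30*146 = 4380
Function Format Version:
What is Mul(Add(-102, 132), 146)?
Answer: 4380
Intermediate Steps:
Mul(Add(-102, 132), 146) = Mul(30, 146) = 4380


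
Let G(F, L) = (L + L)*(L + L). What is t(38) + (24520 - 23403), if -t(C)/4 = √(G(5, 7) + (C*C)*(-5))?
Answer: 1117 - 16*I*√439 ≈ 1117.0 - 335.24*I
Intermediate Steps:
G(F, L) = 4*L² (G(F, L) = (2*L)*(2*L) = 4*L²)
t(C) = -4*√(196 - 5*C²) (t(C) = -4*√(4*7² + (C*C)*(-5)) = -4*√(4*49 + C²*(-5)) = -4*√(196 - 5*C²))
t(38) + (24520 - 23403) = -4*√(196 - 5*38²) + (24520 - 23403) = -4*√(196 - 5*1444) + 1117 = -4*√(196 - 7220) + 1117 = -16*I*√439 + 1117 = 1117 - 16*I*√439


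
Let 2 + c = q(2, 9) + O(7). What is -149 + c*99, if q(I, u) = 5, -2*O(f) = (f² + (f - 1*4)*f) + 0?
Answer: -3317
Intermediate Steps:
O(f) = -f²/2 - f*(-4 + f)/2 (O(f) = -((f² + (f - 1*4)*f) + 0)/2 = -((f² + (f - 4)*f) + 0)/2 = -((f² + (-4 + f)*f) + 0)/2 = -((f² + f*(-4 + f)) + 0)/2 = -(f² + f*(-4 + f))/2 = -f²/2 - f*(-4 + f)/2)
c = -32 (c = -2 + (5 + 7*(2 - 1*7)) = -2 + (5 + 7*(2 - 7)) = -2 + (5 + 7*(-5)) = -2 + (5 - 35) = -2 - 30 = -32)
-149 + c*99 = -149 - 32*99 = -149 - 3168 = -3317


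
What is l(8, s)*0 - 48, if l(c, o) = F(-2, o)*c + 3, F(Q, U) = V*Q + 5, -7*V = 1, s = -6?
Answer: -48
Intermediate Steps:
V = -⅐ (V = -⅐*1 = -⅐ ≈ -0.14286)
F(Q, U) = 5 - Q/7 (F(Q, U) = -Q/7 + 5 = 5 - Q/7)
l(c, o) = 3 + 37*c/7 (l(c, o) = (5 - ⅐*(-2))*c + 3 = (5 + 2/7)*c + 3 = 37*c/7 + 3 = 3 + 37*c/7)
l(8, s)*0 - 48 = (3 + (37/7)*8)*0 - 48 = (3 + 296/7)*0 - 48 = (317/7)*0 - 48 = 0 - 48 = -48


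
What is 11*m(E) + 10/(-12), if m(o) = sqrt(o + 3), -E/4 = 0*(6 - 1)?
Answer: -5/6 + 11*sqrt(3) ≈ 18.219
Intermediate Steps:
E = 0 (E = -0*(6 - 1) = -0*5 = -4*0 = 0)
m(o) = sqrt(3 + o)
11*m(E) + 10/(-12) = 11*sqrt(3 + 0) + 10/(-12) = 11*sqrt(3) + 10*(-1/12) = 11*sqrt(3) - 5/6 = -5/6 + 11*sqrt(3)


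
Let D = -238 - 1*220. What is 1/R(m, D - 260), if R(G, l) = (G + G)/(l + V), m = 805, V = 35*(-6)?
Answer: -464/805 ≈ -0.57640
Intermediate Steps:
D = -458 (D = -238 - 220 = -458)
V = -210
R(G, l) = 2*G/(-210 + l) (R(G, l) = (G + G)/(l - 210) = (2*G)/(-210 + l) = 2*G/(-210 + l))
1/R(m, D - 260) = 1/(2*805/(-210 + (-458 - 260))) = 1/(2*805/(-210 - 718)) = 1/(2*805/(-928)) = 1/(2*805*(-1/928)) = 1/(-805/464) = -464/805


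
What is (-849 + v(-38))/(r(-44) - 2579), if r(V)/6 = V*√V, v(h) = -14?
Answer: 2225677/9717865 - 455664*I*√11/9717865 ≈ 0.22903 - 0.15551*I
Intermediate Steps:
r(V) = 6*V^(3/2) (r(V) = 6*(V*√V) = 6*V^(3/2))
(-849 + v(-38))/(r(-44) - 2579) = (-849 - 14)/(6*(-44)^(3/2) - 2579) = -863/(6*(-88*I*√11) - 2579) = -863/(-528*I*√11 - 2579) = -863/(-2579 - 528*I*√11)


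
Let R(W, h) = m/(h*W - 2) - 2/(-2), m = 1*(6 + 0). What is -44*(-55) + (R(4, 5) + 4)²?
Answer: 22036/9 ≈ 2448.4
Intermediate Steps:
m = 6 (m = 1*6 = 6)
R(W, h) = 1 + 6/(-2 + W*h) (R(W, h) = 6/(h*W - 2) - 2/(-2) = 6/(W*h - 2) - 2*(-½) = 6/(-2 + W*h) + 1 = 1 + 6/(-2 + W*h))
-44*(-55) + (R(4, 5) + 4)² = -44*(-55) + ((4 + 4*5)/(-2 + 4*5) + 4)² = 2420 + ((4 + 20)/(-2 + 20) + 4)² = 2420 + (24/18 + 4)² = 2420 + ((1/18)*24 + 4)² = 2420 + (4/3 + 4)² = 2420 + (16/3)² = 2420 + 256/9 = 22036/9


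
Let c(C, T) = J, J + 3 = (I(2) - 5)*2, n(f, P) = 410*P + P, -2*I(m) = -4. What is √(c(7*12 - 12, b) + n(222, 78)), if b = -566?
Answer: 3*√3561 ≈ 179.02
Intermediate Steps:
I(m) = 2 (I(m) = -½*(-4) = 2)
n(f, P) = 411*P
J = -9 (J = -3 + (2 - 5)*2 = -3 - 3*2 = -3 - 6 = -9)
c(C, T) = -9
√(c(7*12 - 12, b) + n(222, 78)) = √(-9 + 411*78) = √(-9 + 32058) = √32049 = 3*√3561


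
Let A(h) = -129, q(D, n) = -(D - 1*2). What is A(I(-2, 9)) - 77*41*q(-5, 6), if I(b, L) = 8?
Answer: -22228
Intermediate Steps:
q(D, n) = 2 - D (q(D, n) = -(D - 2) = -(-2 + D) = 2 - D)
A(I(-2, 9)) - 77*41*q(-5, 6) = -129 - 77*41*(2 - 1*(-5)) = -129 - 3157*(2 + 5) = -129 - 3157*7 = -129 - 1*22099 = -129 - 22099 = -22228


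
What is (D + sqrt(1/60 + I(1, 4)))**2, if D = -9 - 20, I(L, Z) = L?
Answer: (870 - sqrt(915))**2/900 ≈ 783.54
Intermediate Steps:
D = -29
(D + sqrt(1/60 + I(1, 4)))**2 = (-29 + sqrt(1/60 + 1))**2 = (-29 + sqrt(61/60))**2 = (-29 + sqrt(915)/30)**2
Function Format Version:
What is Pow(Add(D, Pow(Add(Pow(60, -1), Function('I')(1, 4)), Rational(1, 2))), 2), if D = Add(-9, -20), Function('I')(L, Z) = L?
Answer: Mul(Rational(1, 900), Pow(Add(870, Mul(-1, Pow(915, Rational(1, 2)))), 2)) ≈ 783.54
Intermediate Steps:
D = -29
Pow(Add(D, Pow(Add(Pow(60, -1), Function('I')(1, 4)), Rational(1, 2))), 2) = Pow(Add(-29, Pow(Add(Pow(60, -1), 1), Rational(1, 2))), 2) = Pow(Add(-29, Pow(Add(Rational(1, 60), 1), Rational(1, 2))), 2) = Pow(Add(-29, Pow(Rational(61, 60), Rational(1, 2))), 2) = Pow(Add(-29, Mul(Rational(1, 30), Pow(915, Rational(1, 2)))), 2)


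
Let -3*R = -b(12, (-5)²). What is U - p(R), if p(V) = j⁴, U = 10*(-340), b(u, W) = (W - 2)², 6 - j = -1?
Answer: -5801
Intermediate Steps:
j = 7 (j = 6 - 1*(-1) = 6 + 1 = 7)
b(u, W) = (-2 + W)²
U = -3400
R = 529/3 (R = -(-1)*(-2 + (-5)²)²/3 = -(-1)*(-2 + 25)²/3 = -(-1)*23²/3 = -(-1)*529/3 = -⅓*(-529) = 529/3 ≈ 176.33)
p(V) = 2401 (p(V) = 7⁴ = 2401)
U - p(R) = -3400 - 1*2401 = -3400 - 2401 = -5801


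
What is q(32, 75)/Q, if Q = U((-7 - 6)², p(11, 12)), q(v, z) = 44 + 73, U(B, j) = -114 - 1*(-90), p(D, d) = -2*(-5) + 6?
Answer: -39/8 ≈ -4.8750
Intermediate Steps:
p(D, d) = 16 (p(D, d) = 10 + 6 = 16)
U(B, j) = -24 (U(B, j) = -114 + 90 = -24)
q(v, z) = 117
Q = -24
q(32, 75)/Q = 117/(-24) = 117*(-1/24) = -39/8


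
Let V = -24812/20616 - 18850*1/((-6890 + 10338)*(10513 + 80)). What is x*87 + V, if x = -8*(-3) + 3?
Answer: 36830680844971/15687343188 ≈ 2347.8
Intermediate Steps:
x = 27 (x = 24 + 3 = 27)
V = -18888303641/15687343188 (V = -24812*1/20616 - 18850/(3448*10593) = -6203/5154 - 18850/36524664 = -6203/5154 - 18850*1/36524664 = -6203/5154 - 9425/18262332 = -18888303641/15687343188 ≈ -1.2040)
x*87 + V = 27*87 - 18888303641/15687343188 = 2349 - 18888303641/15687343188 = 36830680844971/15687343188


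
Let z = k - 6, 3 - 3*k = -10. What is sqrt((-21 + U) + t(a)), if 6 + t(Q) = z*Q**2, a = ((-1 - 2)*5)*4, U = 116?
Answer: I*sqrt(5911) ≈ 76.883*I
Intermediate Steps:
k = 13/3 (k = 1 - 1/3*(-10) = 1 + 10/3 = 13/3 ≈ 4.3333)
a = -60 (a = -3*5*4 = -15*4 = -60)
z = -5/3 (z = 13/3 - 6 = -5/3 ≈ -1.6667)
t(Q) = -6 - 5*Q**2/3
sqrt((-21 + U) + t(a)) = sqrt((-21 + 116) + (-6 - 5/3*(-60)**2)) = sqrt(95 + (-6 - 5/3*3600)) = sqrt(95 + (-6 - 6000)) = sqrt(95 - 6006) = sqrt(-5911) = I*sqrt(5911)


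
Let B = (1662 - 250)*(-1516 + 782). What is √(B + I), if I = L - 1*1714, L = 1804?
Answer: I*√1036318 ≈ 1018.0*I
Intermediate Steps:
I = 90 (I = 1804 - 1*1714 = 1804 - 1714 = 90)
B = -1036408 (B = 1412*(-734) = -1036408)
√(B + I) = √(-1036408 + 90) = √(-1036318) = I*√1036318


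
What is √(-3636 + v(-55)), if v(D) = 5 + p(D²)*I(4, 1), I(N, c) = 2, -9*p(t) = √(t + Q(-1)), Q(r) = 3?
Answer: √(-32679 - 4*√757)/3 ≈ 60.359*I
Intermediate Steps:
p(t) = -√(3 + t)/9 (p(t) = -√(t + 3)/9 = -√(3 + t)/9)
v(D) = 5 - 2*√(3 + D²)/9 (v(D) = 5 - √(3 + D²)/9*2 = 5 - 2*√(3 + D²)/9)
√(-3636 + v(-55)) = √(-3636 + (5 - 2*√(3 + (-55)²)/9)) = √(-3636 + (5 - 2*√(3 + 3025)/9)) = √(-3636 + (5 - 4*√757/9)) = √(-3631 - 4*√757/9)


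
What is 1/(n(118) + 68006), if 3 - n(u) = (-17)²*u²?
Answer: -1/3956027 ≈ -2.5278e-7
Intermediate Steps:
n(u) = 3 - 289*u² (n(u) = 3 - (-17)²*u² = 3 - 289*u²)
1/(n(118) + 68006) = 1/((3 - 289*118²) + 68006) = 1/((3 - 289*13924) + 68006) = 1/((3 - 4024036) + 68006) = 1/(-4024033 + 68006) = 1/(-3956027) = -1/3956027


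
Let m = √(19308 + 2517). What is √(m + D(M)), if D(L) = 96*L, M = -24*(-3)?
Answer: √(6912 + 15*√97) ≈ 84.022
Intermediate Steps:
M = 72
m = 15*√97 (m = √21825 = 15*√97 ≈ 147.73)
√(m + D(M)) = √(15*√97 + 96*72) = √(15*√97 + 6912) = √(6912 + 15*√97)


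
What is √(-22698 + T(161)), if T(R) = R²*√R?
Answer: √(-22698 + 25921*√161) ≈ 553.36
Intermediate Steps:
T(R) = R^(5/2)
√(-22698 + T(161)) = √(-22698 + 161^(5/2)) = √(-22698 + 25921*√161)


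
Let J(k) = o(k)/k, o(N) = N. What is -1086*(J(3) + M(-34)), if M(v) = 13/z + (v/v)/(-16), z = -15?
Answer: -3077/40 ≈ -76.925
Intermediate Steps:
J(k) = 1 (J(k) = k/k = 1)
M(v) = -223/240 (M(v) = 13/(-15) + (v/v)/(-16) = 13*(-1/15) + 1*(-1/16) = -13/15 - 1/16 = -223/240)
-1086*(J(3) + M(-34)) = -1086*(1 - 223/240) = -1086*17/240 = -3077/40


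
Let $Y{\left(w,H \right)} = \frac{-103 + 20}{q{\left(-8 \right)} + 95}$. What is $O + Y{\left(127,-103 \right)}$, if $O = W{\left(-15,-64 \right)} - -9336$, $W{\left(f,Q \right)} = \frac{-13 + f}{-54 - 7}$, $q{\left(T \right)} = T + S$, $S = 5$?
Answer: $\frac{52391145}{5612} \approx 9335.6$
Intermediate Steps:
$q{\left(T \right)} = 5 + T$ ($q{\left(T \right)} = T + 5 = 5 + T$)
$W{\left(f,Q \right)} = \frac{13}{61} - \frac{f}{61}$ ($W{\left(f,Q \right)} = \frac{-13 + f}{-61} = \left(-13 + f\right) \left(- \frac{1}{61}\right) = \frac{13}{61} - \frac{f}{61}$)
$O = \frac{569524}{61}$ ($O = \left(\frac{13}{61} - - \frac{15}{61}\right) - -9336 = \left(\frac{13}{61} + \frac{15}{61}\right) + 9336 = \frac{28}{61} + 9336 = \frac{569524}{61} \approx 9336.5$)
$Y{\left(w,H \right)} = - \frac{83}{92}$ ($Y{\left(w,H \right)} = \frac{-103 + 20}{\left(5 - 8\right) + 95} = - \frac{83}{-3 + 95} = - \frac{83}{92}$)
$O + Y{\left(127,-103 \right)} = \frac{569524}{61} - \frac{83}{92} = \frac{52391145}{5612}$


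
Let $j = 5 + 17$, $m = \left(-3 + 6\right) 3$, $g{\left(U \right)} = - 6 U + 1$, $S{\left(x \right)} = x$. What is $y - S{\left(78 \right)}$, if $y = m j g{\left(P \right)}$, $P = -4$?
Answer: $4872$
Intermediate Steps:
$g{\left(U \right)} = 1 - 6 U$
$m = 9$ ($m = 3 \cdot 3 = 9$)
$j = 22$
$y = 4950$ ($y = 9 \cdot 22 \left(1 - -24\right) = 198 \left(1 + 24\right) = 198 \cdot 25 = 4950$)
$y - S{\left(78 \right)} = 4950 - 78 = 4872$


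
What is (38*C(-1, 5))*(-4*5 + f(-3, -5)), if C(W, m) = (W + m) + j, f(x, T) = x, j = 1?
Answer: -4370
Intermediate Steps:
C(W, m) = 1 + W + m (C(W, m) = (W + m) + 1 = 1 + W + m)
(38*C(-1, 5))*(-4*5 + f(-3, -5)) = (38*(1 - 1 + 5))*(-4*5 - 3) = (38*5)*(-20 - 3) = 190*(-23) = -4370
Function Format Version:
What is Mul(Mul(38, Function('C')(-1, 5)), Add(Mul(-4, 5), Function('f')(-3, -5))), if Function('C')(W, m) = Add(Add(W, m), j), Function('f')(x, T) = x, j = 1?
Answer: -4370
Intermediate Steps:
Function('C')(W, m) = Add(1, W, m) (Function('C')(W, m) = Add(Add(W, m), 1) = Add(1, W, m))
Mul(Mul(38, Function('C')(-1, 5)), Add(Mul(-4, 5), Function('f')(-3, -5))) = Mul(Mul(38, Add(1, -1, 5)), Add(Mul(-4, 5), -3)) = Mul(Mul(38, 5), Add(-20, -3)) = Mul(190, -23) = -4370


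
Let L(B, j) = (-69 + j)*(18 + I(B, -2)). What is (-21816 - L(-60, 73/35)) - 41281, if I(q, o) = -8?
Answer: -436995/7 ≈ -62428.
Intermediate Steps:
L(B, j) = -690 + 10*j (L(B, j) = (-69 + j)*(18 - 8) = (-69 + j)*10 = -690 + 10*j)
(-21816 - L(-60, 73/35)) - 41281 = (-21816 - (-690 + 10*(73/35))) - 41281 = (-21816 - (-690 + 146/7)) - 41281 = (-21816 - 1*(-4684/7)) - 41281 = (-21816 + 4684/7) - 41281 = -148028/7 - 41281 = -436995/7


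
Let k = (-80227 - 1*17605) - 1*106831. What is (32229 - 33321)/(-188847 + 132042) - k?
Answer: 553613467/2705 ≈ 2.0466e+5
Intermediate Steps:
k = -204663 (k = (-80227 - 17605) - 106831 = -97832 - 106831 = -204663)
(32229 - 33321)/(-188847 + 132042) - k = (32229 - 33321)/(-188847 + 132042) - 1*(-204663) = -1092/(-56805) + 204663 = -1092*(-1/56805) + 204663 = 52/2705 + 204663 = 553613467/2705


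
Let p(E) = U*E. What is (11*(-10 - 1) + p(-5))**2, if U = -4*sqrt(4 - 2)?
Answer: 15441 - 4840*sqrt(2) ≈ 8596.2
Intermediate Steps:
U = -4*sqrt(2) ≈ -5.6569
p(E) = -4*E*sqrt(2) (p(E) = (-4*sqrt(2))*E = -4*E*sqrt(2))
(11*(-10 - 1) + p(-5))**2 = (11*(-10 - 1) - 4*(-5)*sqrt(2))**2 = (11*(-11) + 20*sqrt(2))**2 = (-121 + 20*sqrt(2))**2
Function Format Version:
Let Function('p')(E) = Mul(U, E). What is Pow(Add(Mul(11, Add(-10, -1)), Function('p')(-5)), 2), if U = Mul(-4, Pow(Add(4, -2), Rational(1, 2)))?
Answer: Add(15441, Mul(-4840, Pow(2, Rational(1, 2)))) ≈ 8596.2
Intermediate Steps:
U = Mul(-4, Pow(2, Rational(1, 2))) ≈ -5.6569
Function('p')(E) = Mul(-4, E, Pow(2, Rational(1, 2))) (Function('p')(E) = Mul(Mul(-4, Pow(2, Rational(1, 2))), E) = Mul(-4, E, Pow(2, Rational(1, 2))))
Pow(Add(Mul(11, Add(-10, -1)), Function('p')(-5)), 2) = Pow(Add(Mul(11, Add(-10, -1)), Mul(-4, -5, Pow(2, Rational(1, 2)))), 2) = Pow(Add(Mul(11, -11), Mul(20, Pow(2, Rational(1, 2)))), 2) = Pow(Add(-121, Mul(20, Pow(2, Rational(1, 2)))), 2)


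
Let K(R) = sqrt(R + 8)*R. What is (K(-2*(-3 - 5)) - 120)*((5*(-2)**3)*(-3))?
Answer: -14400 + 3840*sqrt(6) ≈ -4994.0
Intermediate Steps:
K(R) = R*sqrt(8 + R) (K(R) = sqrt(8 + R)*R = R*sqrt(8 + R))
(K(-2*(-3 - 5)) - 120)*((5*(-2)**3)*(-3)) = ((-2*(-3 - 5))*sqrt(8 - 2*(-3 - 5)) - 120)*((5*(-2)**3)*(-3)) = ((-2*(-8))*sqrt(8 - 2*(-8)) - 120)*((5*(-8))*(-3)) = (16*sqrt(8 + 16) - 120)*(-40*(-3)) = (16*sqrt(24) - 120)*120 = (16*(2*sqrt(6)) - 120)*120 = (32*sqrt(6) - 120)*120 = (-120 + 32*sqrt(6))*120 = -14400 + 3840*sqrt(6)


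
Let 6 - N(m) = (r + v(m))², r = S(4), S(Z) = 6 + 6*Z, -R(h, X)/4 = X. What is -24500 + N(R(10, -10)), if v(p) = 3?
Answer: -25583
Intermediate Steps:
R(h, X) = -4*X
r = 30 (r = 6 + 6*4 = 6 + 24 = 30)
N(m) = -1083 (N(m) = 6 - (30 + 3)² = 6 - 1*33² = 6 - 1*1089 = 6 - 1089 = -1083)
-24500 + N(R(10, -10)) = -24500 - 1083 = -25583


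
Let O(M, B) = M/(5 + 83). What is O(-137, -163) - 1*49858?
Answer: -4387641/88 ≈ -49860.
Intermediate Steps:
O(M, B) = M/88
O(-137, -163) - 1*49858 = (1/88)*(-137) - 1*49858 = -137/88 - 49858 = -4387641/88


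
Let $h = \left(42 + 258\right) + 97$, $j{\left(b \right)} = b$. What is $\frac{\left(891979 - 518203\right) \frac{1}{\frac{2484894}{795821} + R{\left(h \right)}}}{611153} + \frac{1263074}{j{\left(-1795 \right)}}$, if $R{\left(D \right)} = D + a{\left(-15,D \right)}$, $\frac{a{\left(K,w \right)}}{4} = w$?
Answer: $- \frac{1221341384613950478118}{1735693034455383665} \approx -703.66$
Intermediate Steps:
$a{\left(K,w \right)} = 4 w$
$h = 397$ ($h = 300 + 97 = 397$)
$R{\left(D \right)} = 5 D$ ($R{\left(D \right)} = D + 4 D = 5 D$)
$\frac{\left(891979 - 518203\right) \frac{1}{\frac{2484894}{795821} + R{\left(h \right)}}}{611153} + \frac{1263074}{j{\left(-1795 \right)}} = \frac{\left(891979 - 518203\right) \frac{1}{\frac{2484894}{795821} + 5 \cdot 397}}{611153} + \frac{1263074}{-1795} = \frac{373776}{2484894 \cdot \frac{1}{795821} + 1985} \cdot \frac{1}{611153} + 1263074 \left(- \frac{1}{1795}\right) = \frac{373776}{\frac{2484894}{795821} + 1985} \cdot \frac{1}{611153} - \frac{1263074}{1795} = \frac{373776}{\frac{1582189579}{795821}} \cdot \frac{1}{611153} - \frac{1263074}{1795} = 373776 \cdot \frac{795821}{1582189579} \cdot \frac{1}{611153} - \frac{1263074}{1795} = \frac{297458790096}{1582189579} \cdot \frac{1}{611153} - \frac{1263074}{1795} = \frac{297458790096}{966959907774587} - \frac{1263074}{1795} = - \frac{1221341384613950478118}{1735693034455383665}$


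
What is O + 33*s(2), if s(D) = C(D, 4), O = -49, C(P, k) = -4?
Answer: -181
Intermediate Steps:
s(D) = -4
O + 33*s(2) = -49 + 33*(-4) = -49 - 132 = -181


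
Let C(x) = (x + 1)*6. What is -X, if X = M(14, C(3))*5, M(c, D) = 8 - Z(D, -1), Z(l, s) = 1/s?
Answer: -45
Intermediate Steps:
C(x) = 6 + 6*x (C(x) = (1 + x)*6 = 6 + 6*x)
M(c, D) = 9 (M(c, D) = 8 - 1/(-1) = 8 - 1*(-1) = 8 + 1 = 9)
X = 45 (X = 9*5 = 45)
-X = -1*45 = -45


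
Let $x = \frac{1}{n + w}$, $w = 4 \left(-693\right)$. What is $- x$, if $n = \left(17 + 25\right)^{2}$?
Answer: $\frac{1}{1008} \approx 0.00099206$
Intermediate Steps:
$n = 1764$ ($n = 42^{2} = 1764$)
$w = -2772$
$x = - \frac{1}{1008}$ ($x = \frac{1}{1764 - 2772} = \frac{1}{-1008} = - \frac{1}{1008} \approx -0.00099206$)
$- x = \left(-1\right) \left(- \frac{1}{1008}\right) = \frac{1}{1008}$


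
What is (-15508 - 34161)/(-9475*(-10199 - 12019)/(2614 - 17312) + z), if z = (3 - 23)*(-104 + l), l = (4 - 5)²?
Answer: 365017481/90118835 ≈ 4.0504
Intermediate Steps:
l = 1 (l = (-1)² = 1)
z = 2060 (z = (3 - 23)*(-104 + 1) = -20*(-103) = 2060)
(-15508 - 34161)/(-9475*(-10199 - 12019)/(2614 - 17312) + z) = (-15508 - 34161)/(-9475*(-10199 - 12019)/(2614 - 17312) + 2060) = -49669/(-9475/((-14698/(-22218))) + 2060) = -49669/(-9475/((-14698*(-1/22218))) + 2060) = -49669/(-9475/7349/11109 + 2060) = -49669/(-9475*11109/7349 + 2060) = -49669/(-105257775/7349 + 2060) = -49669/(-90118835/7349) = -49669*(-7349/90118835) = 365017481/90118835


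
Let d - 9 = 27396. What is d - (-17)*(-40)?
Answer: 26725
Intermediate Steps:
d = 27405 (d = 9 + 27396 = 27405)
d - (-17)*(-40) = 27405 - (-17)*(-40) = 27405 - 1*680 = 27405 - 680 = 26725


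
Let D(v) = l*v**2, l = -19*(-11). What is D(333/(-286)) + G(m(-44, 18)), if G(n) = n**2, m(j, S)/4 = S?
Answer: 40655115/7436 ≈ 5467.3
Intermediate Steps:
m(j, S) = 4*S
l = 209
D(v) = 209*v**2
D(333/(-286)) + G(m(-44, 18)) = 209*(333/(-286))**2 + (4*18)**2 = 209*(333*(-1/286))**2 + 72**2 = 209*(-333/286)**2 + 5184 = 209*(110889/81796) + 5184 = 2106891/7436 + 5184 = 40655115/7436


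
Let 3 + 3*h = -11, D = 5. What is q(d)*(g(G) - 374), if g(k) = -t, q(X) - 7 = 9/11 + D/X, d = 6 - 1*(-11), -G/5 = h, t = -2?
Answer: -564324/187 ≈ -3017.8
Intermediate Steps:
h = -14/3 (h = -1 + (⅓)*(-11) = -1 - 11/3 = -14/3 ≈ -4.6667)
G = 70/3 (G = -5*(-14/3) = 70/3 ≈ 23.333)
d = 17 (d = 6 + 11 = 17)
q(X) = 86/11 + 5/X (q(X) = 7 + (9/11 + 5/X) = 86/11 + 5/X)
g(k) = 2 (g(k) = -1*(-2) = 2)
q(d)*(g(G) - 374) = (86/11 + 5/17)*(2 - 374) = (86/11 + 5*(1/17))*(-372) = (86/11 + 5/17)*(-372) = (1517/187)*(-372) = -564324/187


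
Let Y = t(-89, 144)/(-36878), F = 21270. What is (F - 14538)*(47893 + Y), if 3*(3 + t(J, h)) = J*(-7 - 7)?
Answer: 5945021261850/18439 ≈ 3.2242e+8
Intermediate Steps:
t(J, h) = -3 - 14*J/3 (t(J, h) = -3 + (J*(-7 - 7))/3 = -3 + (J*(-14))/3 = -3 + (-14*J)/3 = -3 - 14*J/3)
Y = -1237/110634 (Y = (-3 - 14/3*(-89))/(-36878) = (-3 + 1246/3)*(-1/36878) = (1237/3)*(-1/36878) = -1237/110634 ≈ -0.011181)
(F - 14538)*(47893 + Y) = (21270 - 14538)*(47893 - 1237/110634) = 6732*(5298592925/110634) = 5945021261850/18439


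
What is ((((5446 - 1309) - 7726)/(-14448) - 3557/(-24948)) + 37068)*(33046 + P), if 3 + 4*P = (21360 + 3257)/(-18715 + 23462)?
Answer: 2079371001541284335/1697470236 ≈ 1.2250e+9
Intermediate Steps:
P = 2594/4747 (P = -¾ + ((21360 + 3257)/(-18715 + 23462))/4 = -¾ + (24617/4747)/4 = -¾ + (24617*(1/4747))/4 = -¾ + (¼)*(24617/4747) = -¾ + 24617/18988 = 2594/4747 ≈ 0.54645)
((((5446 - 1309) - 7726)/(-14448) - 3557/(-24948)) + 37068)*(33046 + P) = ((((5446 - 1309) - 7726)/(-14448) - 3557/(-24948)) + 37068)*(33046 + 2594/4747) = (((4137 - 7726)*(-1/14448) - 3557*(-1/24948)) + 37068)*(156871956/4747) = ((-3589*(-1/14448) + 3557/24948) + 37068)*(156871956/4747) = ((3589/14448 + 3557/24948) + 37068)*(156871956/4747) = (1677737/4291056 + 37068)*(156871956/4747) = (159062541545/4291056)*(156871956/4747) = 2079371001541284335/1697470236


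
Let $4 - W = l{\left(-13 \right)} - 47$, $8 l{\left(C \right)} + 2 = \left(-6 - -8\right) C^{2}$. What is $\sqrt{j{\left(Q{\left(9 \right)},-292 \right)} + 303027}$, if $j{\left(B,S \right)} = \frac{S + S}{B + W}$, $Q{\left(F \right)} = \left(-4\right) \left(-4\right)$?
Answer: $\frac{\sqrt{7575091}}{5} \approx 550.46$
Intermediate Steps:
$l{\left(C \right)} = - \frac{1}{4} + \frac{C^{2}}{4}$ ($l{\left(C \right)} = - \frac{1}{4} + \frac{\left(-6 - -8\right) C^{2}}{8} = - \frac{1}{4} + \frac{\left(-6 + 8\right) C^{2}}{8} = - \frac{1}{4} + \frac{2 C^{2}}{8} = - \frac{1}{4} + \frac{C^{2}}{4}$)
$Q{\left(F \right)} = 16$
$W = 9$ ($W = 4 - \left(\left(- \frac{1}{4} + \frac{\left(-13\right)^{2}}{4}\right) - 47\right) = 4 - \left(\left(- \frac{1}{4} + \frac{1}{4} \cdot 169\right) - 47\right) = 4 - \left(\left(- \frac{1}{4} + \frac{169}{4}\right) - 47\right) = 4 - \left(42 - 47\right) = 4 - -5 = 4 + 5 = 9$)
$j{\left(B,S \right)} = \frac{2 S}{9 + B}$ ($j{\left(B,S \right)} = \frac{S + S}{B + 9} = \frac{2 S}{9 + B}$)
$\sqrt{j{\left(Q{\left(9 \right)},-292 \right)} + 303027} = \sqrt{2 \left(-292\right) \frac{1}{9 + 16} + 303027} = \sqrt{2 \left(-292\right) \frac{1}{25} + 303027} = \sqrt{- \frac{584}{25} + 303027} = \sqrt{\frac{7575091}{25}} = \frac{\sqrt{7575091}}{5}$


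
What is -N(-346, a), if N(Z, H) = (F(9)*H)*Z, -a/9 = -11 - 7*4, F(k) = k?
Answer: 1093014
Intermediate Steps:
a = 351 (a = -9*(-11 - 7*4) = -9*(-11 - 28) = -9*(-39) = 351)
N(Z, H) = 9*H*Z (N(Z, H) = (9*H)*Z = 9*H*Z)
-N(-346, a) = -9*351*(-346) = -1*(-1093014) = 1093014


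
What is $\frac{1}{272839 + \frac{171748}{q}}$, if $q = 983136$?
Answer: $\frac{245784}{67059503713} \approx 3.6652 \cdot 10^{-6}$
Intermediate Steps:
$\frac{1}{272839 + \frac{171748}{q}} = \frac{1}{272839 + \frac{171748}{983136}} = \frac{1}{272839 + 171748 \cdot \frac{1}{983136}} = \frac{1}{272839 + \frac{42937}{245784}} = \frac{1}{\frac{67059503713}{245784}} = \frac{245784}{67059503713}$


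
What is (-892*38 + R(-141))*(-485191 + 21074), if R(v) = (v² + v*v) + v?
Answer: -2657069825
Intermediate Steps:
R(v) = v + 2*v² (R(v) = (v² + v²) + v = 2*v² + v = v + 2*v²)
(-892*38 + R(-141))*(-485191 + 21074) = (-892*38 - 141*(1 + 2*(-141)))*(-485191 + 21074) = (-33896 - 141*(1 - 282))*(-464117) = (-33896 - 141*(-281))*(-464117) = (-33896 + 39621)*(-464117) = 5725*(-464117) = -2657069825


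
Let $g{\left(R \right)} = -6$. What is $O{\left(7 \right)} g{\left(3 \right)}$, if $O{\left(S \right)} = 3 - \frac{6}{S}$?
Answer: $- \frac{90}{7} \approx -12.857$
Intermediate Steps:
$O{\left(7 \right)} g{\left(3 \right)} = \left(3 - \frac{6}{7}\right) \left(-6\right) = \frac{15}{7} \left(-6\right) = - \frac{90}{7}$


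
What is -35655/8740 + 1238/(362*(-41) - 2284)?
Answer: -62144765/14968124 ≈ -4.1518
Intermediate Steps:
-35655/8740 + 1238/(362*(-41) - 2284) = -35655*1/8740 + 1238/(-14842 - 2284) = -7131/1748 + 1238/(-17126) = -7131/1748 + 1238*(-1/17126) = -7131/1748 - 619/8563 = -62144765/14968124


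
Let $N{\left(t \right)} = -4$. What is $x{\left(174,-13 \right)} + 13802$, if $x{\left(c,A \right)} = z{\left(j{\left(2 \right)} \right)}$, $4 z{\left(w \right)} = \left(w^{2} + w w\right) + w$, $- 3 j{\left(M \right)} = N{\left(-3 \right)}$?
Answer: $\frac{124229}{9} \approx 13803.0$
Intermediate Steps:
$j{\left(M \right)} = \frac{4}{3}$ ($j{\left(M \right)} = \left(- \frac{1}{3}\right) \left(-4\right) = \frac{4}{3}$)
$z{\left(w \right)} = \frac{w^{2}}{2} + \frac{w}{4}$ ($z{\left(w \right)} = \frac{\left(w^{2} + w w\right) + w}{4} = \frac{\left(w^{2} + w^{2}\right) + w}{4} = \frac{2 w^{2} + w}{4} = \frac{w + 2 w^{2}}{4} = \frac{w^{2}}{2} + \frac{w}{4}$)
$x{\left(c,A \right)} = \frac{11}{9}$ ($x{\left(c,A \right)} = \frac{1}{4} \cdot \frac{4}{3} \left(1 + 2 \cdot \frac{4}{3}\right) = \frac{1}{4} \cdot \frac{4}{3} \left(1 + \frac{8}{3}\right) = \frac{1}{4} \cdot \frac{4}{3} \cdot \frac{11}{3} = \frac{11}{9}$)
$x{\left(174,-13 \right)} + 13802 = \frac{11}{9} + 13802 = \frac{124229}{9}$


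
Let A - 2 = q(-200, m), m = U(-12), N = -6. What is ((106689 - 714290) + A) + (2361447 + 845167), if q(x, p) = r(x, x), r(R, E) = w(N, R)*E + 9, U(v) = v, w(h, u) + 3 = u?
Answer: 2639624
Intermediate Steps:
w(h, u) = -3 + u
m = -12
r(R, E) = 9 + E*(-3 + R) (r(R, E) = (-3 + R)*E + 9 = E*(-3 + R) + 9 = 9 + E*(-3 + R))
q(x, p) = 9 + x*(-3 + x)
A = 40611 (A = 2 + (9 - 200*(-3 - 200)) = 2 + (9 - 200*(-203)) = 2 + (9 + 40600) = 2 + 40609 = 40611)
((106689 - 714290) + A) + (2361447 + 845167) = ((106689 - 714290) + 40611) + (2361447 + 845167) = (-607601 + 40611) + 3206614 = -566990 + 3206614 = 2639624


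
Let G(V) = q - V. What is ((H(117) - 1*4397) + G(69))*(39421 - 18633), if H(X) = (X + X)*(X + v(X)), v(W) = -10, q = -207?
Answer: 423347620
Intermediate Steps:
H(X) = 2*X*(-10 + X) (H(X) = (X + X)*(X - 10) = (2*X)*(-10 + X) = 2*X*(-10 + X))
G(V) = -207 - V
((H(117) - 1*4397) + G(69))*(39421 - 18633) = ((2*117*(-10 + 117) - 1*4397) + (-207 - 1*69))*(39421 - 18633) = ((2*117*107 - 4397) + (-207 - 69))*20788 = ((25038 - 4397) - 276)*20788 = (20641 - 276)*20788 = 20365*20788 = 423347620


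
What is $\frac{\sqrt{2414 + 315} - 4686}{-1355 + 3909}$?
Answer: $- \frac{2343}{1277} + \frac{\sqrt{2729}}{2554} \approx -1.8143$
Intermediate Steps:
$\frac{\sqrt{2414 + 315} - 4686}{-1355 + 3909} = \frac{\sqrt{2729} - 4686}{2554} = \left(-4686 + \sqrt{2729}\right) \frac{1}{2554} = - \frac{2343}{1277} + \frac{\sqrt{2729}}{2554}$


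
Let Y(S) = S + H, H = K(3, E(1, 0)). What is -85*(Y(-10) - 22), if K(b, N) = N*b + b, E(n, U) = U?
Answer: 2465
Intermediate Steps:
K(b, N) = b + N*b
H = 3 (H = 3*(1 + 0) = 3*1 = 3)
Y(S) = 3 + S (Y(S) = S + 3 = 3 + S)
-85*(Y(-10) - 22) = -85*((3 - 10) - 22) = -85*(-7 - 22) = -85*(-29) = 2465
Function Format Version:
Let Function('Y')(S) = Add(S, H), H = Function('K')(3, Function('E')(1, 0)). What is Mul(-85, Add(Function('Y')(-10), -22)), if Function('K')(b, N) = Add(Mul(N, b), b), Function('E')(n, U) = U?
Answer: 2465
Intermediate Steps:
Function('K')(b, N) = Add(b, Mul(N, b))
H = 3 (H = Mul(3, Add(1, 0)) = Mul(3, 1) = 3)
Function('Y')(S) = Add(3, S) (Function('Y')(S) = Add(S, 3) = Add(3, S))
Mul(-85, Add(Function('Y')(-10), -22)) = Mul(-85, Add(Add(3, -10), -22)) = Mul(-85, Add(-7, -22)) = Mul(-85, -29) = 2465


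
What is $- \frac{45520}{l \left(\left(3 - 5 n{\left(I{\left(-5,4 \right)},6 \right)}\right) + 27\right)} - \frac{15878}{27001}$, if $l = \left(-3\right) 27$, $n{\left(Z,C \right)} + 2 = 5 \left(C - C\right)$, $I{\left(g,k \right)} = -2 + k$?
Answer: $\frac{29441020}{2187081} \approx 13.461$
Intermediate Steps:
$n{\left(Z,C \right)} = -2$ ($n{\left(Z,C \right)} = -2 + 5 \left(C - C\right) = -2 + 5 \cdot 0 = -2 + 0 = -2$)
$l = -81$
$- \frac{45520}{l \left(\left(3 - 5 n{\left(I{\left(-5,4 \right)},6 \right)}\right) + 27\right)} - \frac{15878}{27001} = - \frac{45520}{\left(-81\right) \left(\left(3 - -10\right) + 27\right)} - \frac{15878}{27001} = - \frac{45520}{\left(-81\right) \left(\left(3 + 10\right) + 27\right)} - \frac{15878}{27001} = - \frac{45520}{\left(-81\right) \left(13 + 27\right)} - \frac{15878}{27001} = - \frac{45520}{\left(-81\right) 40} - \frac{15878}{27001} = - \frac{45520}{-3240} - \frac{15878}{27001} = \left(-45520\right) \left(- \frac{1}{3240}\right) - \frac{15878}{27001} = \frac{1138}{81} - \frac{15878}{27001} = \frac{29441020}{2187081}$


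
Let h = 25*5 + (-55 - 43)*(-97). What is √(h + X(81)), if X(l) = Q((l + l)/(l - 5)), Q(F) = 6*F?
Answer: 8*√54397/19 ≈ 98.203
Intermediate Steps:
h = 9631 (h = 125 - 98*(-97) = 125 + 9506 = 9631)
X(l) = 12*l/(-5 + l) (X(l) = 6*((l + l)/(l - 5)) = 6*((2*l)/(-5 + l)) = 6*(2*l/(-5 + l)) = 12*l/(-5 + l))
√(h + X(81)) = √(9631 + 12*81/(-5 + 81)) = √(9631 + 12*81/76) = √(9631 + 12*81*(1/76)) = √(9631 + 243/19) = √(183232/19) = 8*√54397/19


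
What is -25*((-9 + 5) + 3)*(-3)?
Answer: -75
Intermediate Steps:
-25*((-9 + 5) + 3)*(-3) = -25*(-4 + 3)*(-3) = -25*(-1)*(-3) = 25*(-3) = -75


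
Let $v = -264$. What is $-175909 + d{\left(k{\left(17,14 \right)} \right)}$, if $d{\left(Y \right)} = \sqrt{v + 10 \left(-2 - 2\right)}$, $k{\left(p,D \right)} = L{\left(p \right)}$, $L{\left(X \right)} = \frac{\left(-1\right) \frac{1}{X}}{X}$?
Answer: $-175909 + 4 i \sqrt{19} \approx -1.7591 \cdot 10^{5} + 17.436 i$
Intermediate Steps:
$L{\left(X \right)} = - \frac{1}{X^{2}}$
$k{\left(p,D \right)} = - \frac{1}{p^{2}}$
$d{\left(Y \right)} = 4 i \sqrt{19}$ ($d{\left(Y \right)} = \sqrt{-264 + 10 \left(-2 - 2\right)} = \sqrt{-264 + 10 \left(-4\right)} = \sqrt{-264 - 40} = \sqrt{-304} = 4 i \sqrt{19}$)
$-175909 + d{\left(k{\left(17,14 \right)} \right)} = -175909 + 4 i \sqrt{19}$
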